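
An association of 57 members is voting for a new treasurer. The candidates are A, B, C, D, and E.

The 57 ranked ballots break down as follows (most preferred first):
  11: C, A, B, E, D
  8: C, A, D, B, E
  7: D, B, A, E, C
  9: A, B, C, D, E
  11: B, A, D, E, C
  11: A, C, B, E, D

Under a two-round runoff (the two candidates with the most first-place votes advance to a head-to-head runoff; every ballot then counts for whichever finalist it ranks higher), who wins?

A

Round 1 first-place votes: A 20, B 11, C 19, D 7, E 0. A and C advance.
Runoff: A is ranked above C on 38 ballots, C above A on 19.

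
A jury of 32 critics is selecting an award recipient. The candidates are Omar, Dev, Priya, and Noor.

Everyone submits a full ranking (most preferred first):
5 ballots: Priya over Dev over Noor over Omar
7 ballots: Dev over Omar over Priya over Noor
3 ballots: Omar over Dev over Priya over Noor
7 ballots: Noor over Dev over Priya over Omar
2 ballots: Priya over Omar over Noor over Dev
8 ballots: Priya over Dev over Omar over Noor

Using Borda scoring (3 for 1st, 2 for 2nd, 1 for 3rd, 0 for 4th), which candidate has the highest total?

Omar: 5×0 + 7×2 + 3×3 + 7×0 + 2×2 + 8×1 = 35
Dev: 5×2 + 7×3 + 3×2 + 7×2 + 2×0 + 8×2 = 67
Priya: 5×3 + 7×1 + 3×1 + 7×1 + 2×3 + 8×3 = 62
Noor: 5×1 + 7×0 + 3×0 + 7×3 + 2×1 + 8×0 = 28

Dev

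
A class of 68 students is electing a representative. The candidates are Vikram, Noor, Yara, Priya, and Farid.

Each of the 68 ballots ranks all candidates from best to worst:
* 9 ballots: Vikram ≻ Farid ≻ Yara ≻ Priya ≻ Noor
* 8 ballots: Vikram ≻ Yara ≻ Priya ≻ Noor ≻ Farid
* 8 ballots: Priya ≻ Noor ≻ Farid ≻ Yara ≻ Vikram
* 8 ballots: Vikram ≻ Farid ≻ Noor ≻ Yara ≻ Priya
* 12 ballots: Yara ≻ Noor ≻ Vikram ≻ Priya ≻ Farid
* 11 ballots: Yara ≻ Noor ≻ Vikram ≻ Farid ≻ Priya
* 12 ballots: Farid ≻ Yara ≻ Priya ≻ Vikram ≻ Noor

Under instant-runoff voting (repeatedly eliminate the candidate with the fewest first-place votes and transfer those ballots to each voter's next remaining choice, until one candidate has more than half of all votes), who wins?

Round 1: Vikram 25, Noor 0, Yara 23, Priya 8, Farid 12. Noor eliminated.
Round 2: Vikram 25, Yara 23, Priya 8, Farid 12. Priya eliminated.
Round 3: Vikram 25, Yara 23, Farid 20. Farid eliminated.
Round 4: Vikram 25, Yara 43. Yara has a majority (≥35).

Yara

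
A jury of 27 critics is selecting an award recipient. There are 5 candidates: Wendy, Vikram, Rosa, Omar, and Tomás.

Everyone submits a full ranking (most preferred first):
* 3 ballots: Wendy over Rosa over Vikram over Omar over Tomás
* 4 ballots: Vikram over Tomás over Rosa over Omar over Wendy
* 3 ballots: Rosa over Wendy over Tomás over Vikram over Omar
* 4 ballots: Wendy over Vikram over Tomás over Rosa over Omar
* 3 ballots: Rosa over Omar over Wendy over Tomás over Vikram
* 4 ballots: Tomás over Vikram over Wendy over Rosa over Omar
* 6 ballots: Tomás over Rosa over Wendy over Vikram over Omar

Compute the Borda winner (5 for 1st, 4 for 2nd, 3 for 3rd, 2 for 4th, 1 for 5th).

Wendy: 3×5 + 4×1 + 3×4 + 4×5 + 3×3 + 4×3 + 6×3 = 90
Vikram: 3×3 + 4×5 + 3×2 + 4×4 + 3×1 + 4×4 + 6×2 = 82
Rosa: 3×4 + 4×3 + 3×5 + 4×2 + 3×5 + 4×2 + 6×4 = 94
Omar: 3×2 + 4×2 + 3×1 + 4×1 + 3×4 + 4×1 + 6×1 = 43
Tomás: 3×1 + 4×4 + 3×3 + 4×3 + 3×2 + 4×5 + 6×5 = 96

Tomás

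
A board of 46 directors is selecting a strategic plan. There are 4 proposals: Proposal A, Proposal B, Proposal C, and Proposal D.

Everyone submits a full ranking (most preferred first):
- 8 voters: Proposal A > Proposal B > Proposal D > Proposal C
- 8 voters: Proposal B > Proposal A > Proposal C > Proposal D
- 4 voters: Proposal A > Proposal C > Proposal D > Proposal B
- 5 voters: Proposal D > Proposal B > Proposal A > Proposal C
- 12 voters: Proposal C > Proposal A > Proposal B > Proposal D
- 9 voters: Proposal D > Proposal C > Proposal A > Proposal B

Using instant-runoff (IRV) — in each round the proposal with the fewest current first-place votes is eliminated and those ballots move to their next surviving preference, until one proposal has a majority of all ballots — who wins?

Round 1: Proposal A 12, Proposal B 8, Proposal C 12, Proposal D 14. Proposal B eliminated.
Round 2: Proposal A 20, Proposal C 12, Proposal D 14. Proposal C eliminated.
Round 3: Proposal A 32, Proposal D 14. Proposal A has a majority (≥24).

Proposal A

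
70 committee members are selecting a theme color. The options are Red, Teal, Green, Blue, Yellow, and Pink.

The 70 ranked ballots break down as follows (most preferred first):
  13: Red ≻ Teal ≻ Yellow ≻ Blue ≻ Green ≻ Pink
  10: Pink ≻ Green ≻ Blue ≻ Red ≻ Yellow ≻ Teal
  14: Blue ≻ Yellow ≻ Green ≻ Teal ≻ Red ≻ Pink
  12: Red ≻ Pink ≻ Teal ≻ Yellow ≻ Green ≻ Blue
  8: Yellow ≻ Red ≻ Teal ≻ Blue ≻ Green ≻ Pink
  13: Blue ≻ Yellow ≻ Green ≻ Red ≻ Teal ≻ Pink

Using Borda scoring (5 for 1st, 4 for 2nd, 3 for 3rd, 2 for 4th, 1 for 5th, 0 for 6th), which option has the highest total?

Yellow

Red: 13×5 + 10×2 + 14×1 + 12×5 + 8×4 + 13×2 = 217
Teal: 13×4 + 10×0 + 14×2 + 12×3 + 8×3 + 13×1 = 153
Green: 13×1 + 10×4 + 14×3 + 12×1 + 8×1 + 13×3 = 154
Blue: 13×2 + 10×3 + 14×5 + 12×0 + 8×2 + 13×5 = 207
Yellow: 13×3 + 10×1 + 14×4 + 12×2 + 8×5 + 13×4 = 221
Pink: 13×0 + 10×5 + 14×0 + 12×4 + 8×0 + 13×0 = 98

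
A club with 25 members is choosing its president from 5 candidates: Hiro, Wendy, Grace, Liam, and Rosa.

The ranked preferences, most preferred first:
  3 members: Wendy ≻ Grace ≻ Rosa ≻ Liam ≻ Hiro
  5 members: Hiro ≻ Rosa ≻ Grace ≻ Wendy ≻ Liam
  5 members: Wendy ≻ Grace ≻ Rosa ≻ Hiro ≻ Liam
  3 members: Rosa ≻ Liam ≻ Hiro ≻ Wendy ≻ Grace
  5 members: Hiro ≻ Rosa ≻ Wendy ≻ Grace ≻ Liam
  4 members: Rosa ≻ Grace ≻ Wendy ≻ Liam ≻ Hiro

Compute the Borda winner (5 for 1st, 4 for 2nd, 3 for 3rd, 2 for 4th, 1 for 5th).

Rosa

Hiro: 3×1 + 5×5 + 5×2 + 3×3 + 5×5 + 4×1 = 76
Wendy: 3×5 + 5×2 + 5×5 + 3×2 + 5×3 + 4×3 = 83
Grace: 3×4 + 5×3 + 5×4 + 3×1 + 5×2 + 4×4 = 76
Liam: 3×2 + 5×1 + 5×1 + 3×4 + 5×1 + 4×2 = 41
Rosa: 3×3 + 5×4 + 5×3 + 3×5 + 5×4 + 4×5 = 99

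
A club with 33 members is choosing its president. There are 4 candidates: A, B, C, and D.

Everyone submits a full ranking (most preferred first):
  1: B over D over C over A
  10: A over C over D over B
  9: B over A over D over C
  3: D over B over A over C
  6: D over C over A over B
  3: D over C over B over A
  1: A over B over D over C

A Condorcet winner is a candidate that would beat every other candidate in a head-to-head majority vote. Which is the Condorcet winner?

A

A vs B: 17–16
A vs C: 23–10
A vs D: 20–13
A beats every other candidate.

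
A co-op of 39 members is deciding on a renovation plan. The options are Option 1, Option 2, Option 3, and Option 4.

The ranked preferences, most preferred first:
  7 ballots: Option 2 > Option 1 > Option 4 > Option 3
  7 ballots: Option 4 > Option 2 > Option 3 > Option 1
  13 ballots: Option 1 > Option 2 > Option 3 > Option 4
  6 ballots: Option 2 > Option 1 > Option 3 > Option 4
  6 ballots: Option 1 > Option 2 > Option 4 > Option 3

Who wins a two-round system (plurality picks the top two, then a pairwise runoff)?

Round 1 first-place votes: Option 1 19, Option 2 13, Option 3 0, Option 4 7. Option 1 and Option 2 advance.
Runoff: Option 1 is ranked above Option 2 on 19 ballots, Option 2 above Option 1 on 20.

Option 2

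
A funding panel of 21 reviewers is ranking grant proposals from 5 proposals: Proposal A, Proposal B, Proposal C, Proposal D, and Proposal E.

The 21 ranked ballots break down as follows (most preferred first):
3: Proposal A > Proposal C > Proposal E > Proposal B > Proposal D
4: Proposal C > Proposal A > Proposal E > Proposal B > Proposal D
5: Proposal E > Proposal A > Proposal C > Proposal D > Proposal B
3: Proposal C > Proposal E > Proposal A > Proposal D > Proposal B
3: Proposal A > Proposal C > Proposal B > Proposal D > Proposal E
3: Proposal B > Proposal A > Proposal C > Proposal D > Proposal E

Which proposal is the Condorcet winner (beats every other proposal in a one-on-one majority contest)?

Proposal A vs Proposal B: 18–3
Proposal A vs Proposal C: 14–7
Proposal A vs Proposal D: 21–0
Proposal A vs Proposal E: 13–8
Proposal A beats every other proposal.

Proposal A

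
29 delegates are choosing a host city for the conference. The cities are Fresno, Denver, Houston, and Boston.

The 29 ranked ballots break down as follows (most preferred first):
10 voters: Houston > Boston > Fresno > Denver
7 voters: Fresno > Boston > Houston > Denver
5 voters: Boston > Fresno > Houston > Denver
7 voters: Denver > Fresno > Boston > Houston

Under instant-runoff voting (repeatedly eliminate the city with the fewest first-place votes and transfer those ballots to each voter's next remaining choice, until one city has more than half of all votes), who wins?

Round 1: Fresno 7, Denver 7, Houston 10, Boston 5. Boston eliminated.
Round 2: Fresno 12, Denver 7, Houston 10. Denver eliminated.
Round 3: Fresno 19, Houston 10. Fresno has a majority (≥15).

Fresno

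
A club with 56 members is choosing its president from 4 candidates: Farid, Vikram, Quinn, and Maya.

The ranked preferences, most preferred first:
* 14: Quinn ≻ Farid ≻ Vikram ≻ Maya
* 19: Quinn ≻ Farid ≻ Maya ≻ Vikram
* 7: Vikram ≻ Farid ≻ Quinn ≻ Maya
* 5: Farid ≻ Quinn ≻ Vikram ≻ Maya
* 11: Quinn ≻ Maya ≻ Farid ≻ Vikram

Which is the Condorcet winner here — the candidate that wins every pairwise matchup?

Quinn vs Farid: 44–12
Quinn vs Vikram: 49–7
Quinn vs Maya: 56–0
Quinn beats every other candidate.

Quinn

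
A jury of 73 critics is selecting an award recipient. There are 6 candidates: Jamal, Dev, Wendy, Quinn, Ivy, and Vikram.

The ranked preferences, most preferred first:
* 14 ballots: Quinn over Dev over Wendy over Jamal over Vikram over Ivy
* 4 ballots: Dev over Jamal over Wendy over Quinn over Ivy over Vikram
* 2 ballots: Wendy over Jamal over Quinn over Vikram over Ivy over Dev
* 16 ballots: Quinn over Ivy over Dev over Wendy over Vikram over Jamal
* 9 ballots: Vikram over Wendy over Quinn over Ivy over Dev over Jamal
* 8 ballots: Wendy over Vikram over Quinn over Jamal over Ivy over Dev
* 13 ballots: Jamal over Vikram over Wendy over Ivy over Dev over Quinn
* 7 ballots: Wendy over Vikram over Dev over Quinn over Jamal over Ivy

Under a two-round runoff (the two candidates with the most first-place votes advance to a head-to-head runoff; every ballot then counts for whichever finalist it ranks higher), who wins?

Wendy

Round 1 first-place votes: Jamal 13, Dev 4, Wendy 17, Quinn 30, Ivy 0, Vikram 9. Quinn and Wendy advance.
Runoff: Quinn is ranked above Wendy on 30 ballots, Wendy above Quinn on 43.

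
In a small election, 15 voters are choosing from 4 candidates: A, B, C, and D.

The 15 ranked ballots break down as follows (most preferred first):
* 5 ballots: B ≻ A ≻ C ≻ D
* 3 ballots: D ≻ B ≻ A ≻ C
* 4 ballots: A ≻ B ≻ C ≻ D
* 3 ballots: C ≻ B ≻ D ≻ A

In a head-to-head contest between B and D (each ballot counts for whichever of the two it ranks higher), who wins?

B

B is ranked above D on 12 ballots; D above B on 3.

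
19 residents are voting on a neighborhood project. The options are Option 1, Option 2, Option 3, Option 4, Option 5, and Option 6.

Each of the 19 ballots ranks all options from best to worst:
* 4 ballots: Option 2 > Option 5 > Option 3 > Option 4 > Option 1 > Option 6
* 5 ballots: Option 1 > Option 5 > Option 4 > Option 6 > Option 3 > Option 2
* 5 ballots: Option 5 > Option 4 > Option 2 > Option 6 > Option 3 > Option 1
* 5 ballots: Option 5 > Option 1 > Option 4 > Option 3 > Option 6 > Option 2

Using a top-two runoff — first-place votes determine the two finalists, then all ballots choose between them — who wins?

Option 5

Round 1 first-place votes: Option 1 5, Option 2 4, Option 3 0, Option 4 0, Option 5 10, Option 6 0. Option 5 and Option 1 advance.
Runoff: Option 5 is ranked above Option 1 on 14 ballots, Option 1 above Option 5 on 5.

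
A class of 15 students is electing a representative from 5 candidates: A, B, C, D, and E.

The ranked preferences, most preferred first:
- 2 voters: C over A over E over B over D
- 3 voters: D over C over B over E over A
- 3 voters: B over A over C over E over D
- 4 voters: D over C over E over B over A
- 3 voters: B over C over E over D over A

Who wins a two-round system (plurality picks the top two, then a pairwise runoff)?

Round 1 first-place votes: A 0, B 6, C 2, D 7, E 0. D and B advance.
Runoff: D is ranked above B on 7 ballots, B above D on 8.

B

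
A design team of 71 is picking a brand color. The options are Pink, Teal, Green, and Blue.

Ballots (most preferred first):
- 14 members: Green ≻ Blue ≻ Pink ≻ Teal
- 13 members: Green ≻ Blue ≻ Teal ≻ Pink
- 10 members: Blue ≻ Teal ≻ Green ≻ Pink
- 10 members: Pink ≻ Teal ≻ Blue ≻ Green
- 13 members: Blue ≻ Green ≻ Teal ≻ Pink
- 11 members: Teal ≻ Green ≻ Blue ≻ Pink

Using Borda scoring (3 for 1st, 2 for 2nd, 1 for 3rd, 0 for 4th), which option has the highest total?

Blue

Pink: 14×1 + 13×0 + 10×0 + 10×3 + 13×0 + 11×0 = 44
Teal: 14×0 + 13×1 + 10×2 + 10×2 + 13×1 + 11×3 = 99
Green: 14×3 + 13×3 + 10×1 + 10×0 + 13×2 + 11×2 = 139
Blue: 14×2 + 13×2 + 10×3 + 10×1 + 13×3 + 11×1 = 144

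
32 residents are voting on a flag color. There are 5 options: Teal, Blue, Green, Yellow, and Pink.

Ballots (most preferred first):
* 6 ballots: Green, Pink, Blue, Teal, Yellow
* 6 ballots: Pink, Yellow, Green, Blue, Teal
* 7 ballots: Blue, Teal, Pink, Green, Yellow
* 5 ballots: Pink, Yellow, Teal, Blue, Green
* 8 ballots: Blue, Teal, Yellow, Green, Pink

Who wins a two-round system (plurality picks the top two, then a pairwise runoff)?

Round 1 first-place votes: Teal 0, Blue 15, Green 6, Yellow 0, Pink 11. Blue and Pink advance.
Runoff: Blue is ranked above Pink on 15 ballots, Pink above Blue on 17.

Pink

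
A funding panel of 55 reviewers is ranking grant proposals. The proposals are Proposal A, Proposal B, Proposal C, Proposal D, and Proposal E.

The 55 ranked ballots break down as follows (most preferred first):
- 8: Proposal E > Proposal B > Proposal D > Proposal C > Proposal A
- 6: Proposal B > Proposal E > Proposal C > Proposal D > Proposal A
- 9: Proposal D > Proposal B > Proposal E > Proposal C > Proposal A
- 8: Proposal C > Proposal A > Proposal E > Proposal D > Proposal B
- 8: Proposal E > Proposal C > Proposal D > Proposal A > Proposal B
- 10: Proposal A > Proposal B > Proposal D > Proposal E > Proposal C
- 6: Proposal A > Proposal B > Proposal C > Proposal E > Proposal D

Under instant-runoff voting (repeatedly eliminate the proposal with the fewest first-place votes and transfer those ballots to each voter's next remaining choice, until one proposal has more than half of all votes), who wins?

Proposal E

Round 1: Proposal A 16, Proposal B 6, Proposal C 8, Proposal D 9, Proposal E 16. Proposal B eliminated.
Round 2: Proposal A 16, Proposal C 8, Proposal D 9, Proposal E 22. Proposal C eliminated.
Round 3: Proposal A 24, Proposal D 9, Proposal E 22. Proposal D eliminated.
Round 4: Proposal A 24, Proposal E 31. Proposal E has a majority (≥28).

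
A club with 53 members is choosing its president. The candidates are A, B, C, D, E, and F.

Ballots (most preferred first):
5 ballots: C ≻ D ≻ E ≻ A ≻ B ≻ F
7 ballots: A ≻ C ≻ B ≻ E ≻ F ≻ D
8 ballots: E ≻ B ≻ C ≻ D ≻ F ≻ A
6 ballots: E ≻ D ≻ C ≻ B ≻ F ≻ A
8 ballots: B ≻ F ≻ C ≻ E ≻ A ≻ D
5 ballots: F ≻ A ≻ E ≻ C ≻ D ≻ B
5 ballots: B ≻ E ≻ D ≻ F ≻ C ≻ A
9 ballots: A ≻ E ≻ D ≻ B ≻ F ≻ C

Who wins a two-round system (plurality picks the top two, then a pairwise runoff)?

Round 1 first-place votes: A 16, B 13, C 5, D 0, E 14, F 5. A and E advance.
Runoff: A is ranked above E on 21 ballots, E above A on 32.

E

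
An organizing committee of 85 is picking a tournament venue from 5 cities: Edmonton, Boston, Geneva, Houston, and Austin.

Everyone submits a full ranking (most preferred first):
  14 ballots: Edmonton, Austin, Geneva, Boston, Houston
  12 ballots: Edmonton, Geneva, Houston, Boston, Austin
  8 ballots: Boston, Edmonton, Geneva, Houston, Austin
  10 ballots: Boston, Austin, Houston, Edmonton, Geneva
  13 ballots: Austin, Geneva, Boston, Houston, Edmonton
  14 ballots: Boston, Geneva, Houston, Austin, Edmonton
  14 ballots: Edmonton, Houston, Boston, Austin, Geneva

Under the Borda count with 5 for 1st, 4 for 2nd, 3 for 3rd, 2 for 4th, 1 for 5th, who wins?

Boston

Edmonton: 14×5 + 12×5 + 8×4 + 10×2 + 13×1 + 14×1 + 14×5 = 279
Boston: 14×2 + 12×2 + 8×5 + 10×5 + 13×3 + 14×5 + 14×3 = 293
Geneva: 14×3 + 12×4 + 8×3 + 10×1 + 13×4 + 14×4 + 14×1 = 246
Houston: 14×1 + 12×3 + 8×2 + 10×3 + 13×2 + 14×3 + 14×4 = 220
Austin: 14×4 + 12×1 + 8×1 + 10×4 + 13×5 + 14×2 + 14×2 = 237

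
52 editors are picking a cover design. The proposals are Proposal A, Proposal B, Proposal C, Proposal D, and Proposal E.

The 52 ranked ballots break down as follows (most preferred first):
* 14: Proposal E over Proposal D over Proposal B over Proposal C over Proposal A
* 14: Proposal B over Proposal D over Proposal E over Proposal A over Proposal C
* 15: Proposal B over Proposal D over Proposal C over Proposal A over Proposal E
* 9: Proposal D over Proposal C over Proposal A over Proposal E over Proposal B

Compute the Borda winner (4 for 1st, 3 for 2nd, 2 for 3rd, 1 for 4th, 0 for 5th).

Proposal A: 14×0 + 14×1 + 15×1 + 9×2 = 47
Proposal B: 14×2 + 14×4 + 15×4 + 9×0 = 144
Proposal C: 14×1 + 14×0 + 15×2 + 9×3 = 71
Proposal D: 14×3 + 14×3 + 15×3 + 9×4 = 165
Proposal E: 14×4 + 14×2 + 15×0 + 9×1 = 93

Proposal D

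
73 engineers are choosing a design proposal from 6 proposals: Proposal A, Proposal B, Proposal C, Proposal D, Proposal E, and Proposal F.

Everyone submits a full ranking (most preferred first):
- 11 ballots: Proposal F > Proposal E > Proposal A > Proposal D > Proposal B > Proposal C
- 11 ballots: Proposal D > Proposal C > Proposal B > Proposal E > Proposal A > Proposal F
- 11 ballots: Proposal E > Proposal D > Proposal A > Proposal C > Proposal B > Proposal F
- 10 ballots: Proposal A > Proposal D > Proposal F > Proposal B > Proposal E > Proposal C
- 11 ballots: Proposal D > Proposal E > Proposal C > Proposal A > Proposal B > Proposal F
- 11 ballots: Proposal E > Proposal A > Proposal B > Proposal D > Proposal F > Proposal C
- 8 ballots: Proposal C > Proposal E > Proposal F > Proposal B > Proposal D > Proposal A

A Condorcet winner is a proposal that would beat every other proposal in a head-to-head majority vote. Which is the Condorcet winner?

Proposal E vs Proposal A: 63–10
Proposal E vs Proposal B: 52–21
Proposal E vs Proposal C: 54–19
Proposal E vs Proposal D: 41–32
Proposal E vs Proposal F: 52–21
Proposal E beats every other proposal.

Proposal E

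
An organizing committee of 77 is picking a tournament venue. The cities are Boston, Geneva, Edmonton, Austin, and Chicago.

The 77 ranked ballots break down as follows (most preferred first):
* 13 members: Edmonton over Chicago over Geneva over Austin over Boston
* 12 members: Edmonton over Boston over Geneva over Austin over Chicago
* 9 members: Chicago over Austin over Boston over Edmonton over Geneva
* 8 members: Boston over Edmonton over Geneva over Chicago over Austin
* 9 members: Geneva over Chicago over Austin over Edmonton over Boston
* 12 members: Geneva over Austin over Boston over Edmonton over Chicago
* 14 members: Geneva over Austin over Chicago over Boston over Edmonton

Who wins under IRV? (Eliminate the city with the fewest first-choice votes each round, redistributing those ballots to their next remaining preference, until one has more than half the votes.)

Edmonton

Round 1: Boston 8, Geneva 35, Edmonton 25, Austin 0, Chicago 9. Austin eliminated.
Round 2: Boston 8, Geneva 35, Edmonton 25, Chicago 9. Boston eliminated.
Round 3: Geneva 35, Edmonton 33, Chicago 9. Chicago eliminated.
Round 4: Geneva 35, Edmonton 42. Edmonton has a majority (≥39).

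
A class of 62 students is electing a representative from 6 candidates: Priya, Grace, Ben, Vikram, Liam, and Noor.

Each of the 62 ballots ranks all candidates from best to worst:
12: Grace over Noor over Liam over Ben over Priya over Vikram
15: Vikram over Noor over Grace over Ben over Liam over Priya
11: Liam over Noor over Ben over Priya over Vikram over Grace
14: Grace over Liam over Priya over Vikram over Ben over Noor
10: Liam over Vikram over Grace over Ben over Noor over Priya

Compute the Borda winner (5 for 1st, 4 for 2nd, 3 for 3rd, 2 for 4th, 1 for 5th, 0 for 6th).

Liam

Priya: 12×1 + 15×0 + 11×2 + 14×3 + 10×0 = 76
Grace: 12×5 + 15×3 + 11×0 + 14×5 + 10×3 = 205
Ben: 12×2 + 15×2 + 11×3 + 14×1 + 10×2 = 121
Vikram: 12×0 + 15×5 + 11×1 + 14×2 + 10×4 = 154
Liam: 12×3 + 15×1 + 11×5 + 14×4 + 10×5 = 212
Noor: 12×4 + 15×4 + 11×4 + 14×0 + 10×1 = 162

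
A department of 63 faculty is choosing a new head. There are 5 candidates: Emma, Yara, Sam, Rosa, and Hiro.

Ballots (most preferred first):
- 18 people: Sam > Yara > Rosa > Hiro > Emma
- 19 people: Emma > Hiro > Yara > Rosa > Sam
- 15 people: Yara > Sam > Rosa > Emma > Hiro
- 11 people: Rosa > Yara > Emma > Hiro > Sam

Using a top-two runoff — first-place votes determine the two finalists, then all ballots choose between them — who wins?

Sam

Round 1 first-place votes: Emma 19, Yara 15, Sam 18, Rosa 11, Hiro 0. Emma and Sam advance.
Runoff: Emma is ranked above Sam on 30 ballots, Sam above Emma on 33.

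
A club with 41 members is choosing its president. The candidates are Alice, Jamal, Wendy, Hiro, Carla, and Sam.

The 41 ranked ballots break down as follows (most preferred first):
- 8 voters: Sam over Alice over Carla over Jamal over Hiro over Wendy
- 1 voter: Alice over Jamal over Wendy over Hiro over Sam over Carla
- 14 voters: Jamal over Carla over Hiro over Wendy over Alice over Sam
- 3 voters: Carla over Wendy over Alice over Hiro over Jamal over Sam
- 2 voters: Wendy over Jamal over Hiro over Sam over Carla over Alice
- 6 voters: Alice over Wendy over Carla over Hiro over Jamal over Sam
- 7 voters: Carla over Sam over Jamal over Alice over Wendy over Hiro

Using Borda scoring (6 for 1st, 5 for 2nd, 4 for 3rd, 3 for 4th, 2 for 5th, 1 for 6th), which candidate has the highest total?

Alice: 8×5 + 1×6 + 14×2 + 3×4 + 2×1 + 6×6 + 7×3 = 145
Jamal: 8×3 + 1×5 + 14×6 + 3×2 + 2×5 + 6×2 + 7×4 = 169
Wendy: 8×1 + 1×4 + 14×3 + 3×5 + 2×6 + 6×5 + 7×2 = 125
Hiro: 8×2 + 1×3 + 14×4 + 3×3 + 2×4 + 6×3 + 7×1 = 117
Carla: 8×4 + 1×1 + 14×5 + 3×6 + 2×2 + 6×4 + 7×6 = 191
Sam: 8×6 + 1×2 + 14×1 + 3×1 + 2×3 + 6×1 + 7×5 = 114

Carla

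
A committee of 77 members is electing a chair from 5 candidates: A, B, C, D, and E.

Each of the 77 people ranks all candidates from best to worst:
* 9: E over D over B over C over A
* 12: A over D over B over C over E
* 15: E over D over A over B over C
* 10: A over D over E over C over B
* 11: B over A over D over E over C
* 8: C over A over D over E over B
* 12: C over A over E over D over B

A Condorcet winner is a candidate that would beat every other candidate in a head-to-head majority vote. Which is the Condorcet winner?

A vs B: 57–20
A vs C: 48–29
A vs D: 53–24
A vs E: 53–24
A beats every other candidate.

A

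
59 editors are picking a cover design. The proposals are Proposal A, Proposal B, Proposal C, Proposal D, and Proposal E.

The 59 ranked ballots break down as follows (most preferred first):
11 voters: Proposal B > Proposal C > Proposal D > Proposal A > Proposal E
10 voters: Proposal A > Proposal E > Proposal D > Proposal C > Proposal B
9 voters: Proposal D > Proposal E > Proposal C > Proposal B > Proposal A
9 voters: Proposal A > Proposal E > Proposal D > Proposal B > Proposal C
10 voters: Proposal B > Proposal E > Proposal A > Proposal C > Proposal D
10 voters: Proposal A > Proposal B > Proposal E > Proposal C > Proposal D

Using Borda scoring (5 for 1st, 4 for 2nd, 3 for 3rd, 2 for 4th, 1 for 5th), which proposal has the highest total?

Proposal A: 11×2 + 10×5 + 9×1 + 9×5 + 10×3 + 10×5 = 206
Proposal B: 11×5 + 10×1 + 9×2 + 9×2 + 10×5 + 10×4 = 191
Proposal C: 11×4 + 10×2 + 9×3 + 9×1 + 10×2 + 10×2 = 140
Proposal D: 11×3 + 10×3 + 9×5 + 9×3 + 10×1 + 10×1 = 155
Proposal E: 11×1 + 10×4 + 9×4 + 9×4 + 10×4 + 10×3 = 193

Proposal A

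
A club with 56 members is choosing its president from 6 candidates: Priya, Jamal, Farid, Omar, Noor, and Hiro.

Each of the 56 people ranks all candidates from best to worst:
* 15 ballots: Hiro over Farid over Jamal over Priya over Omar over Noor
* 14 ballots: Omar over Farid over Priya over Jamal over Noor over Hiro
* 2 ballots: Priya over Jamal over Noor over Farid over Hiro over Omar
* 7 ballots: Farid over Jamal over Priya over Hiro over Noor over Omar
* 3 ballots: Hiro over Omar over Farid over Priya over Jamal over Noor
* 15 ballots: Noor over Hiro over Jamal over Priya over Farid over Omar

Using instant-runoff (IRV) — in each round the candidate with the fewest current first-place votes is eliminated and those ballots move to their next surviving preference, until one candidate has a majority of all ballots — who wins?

Noor

Round 1: Priya 2, Jamal 0, Farid 7, Omar 14, Noor 15, Hiro 18. Jamal eliminated.
Round 2: Priya 2, Farid 7, Omar 14, Noor 15, Hiro 18. Priya eliminated.
Round 3: Farid 7, Omar 14, Noor 17, Hiro 18. Farid eliminated.
Round 4: Omar 14, Noor 17, Hiro 25. Omar eliminated.
Round 5: Noor 31, Hiro 25. Noor has a majority (≥29).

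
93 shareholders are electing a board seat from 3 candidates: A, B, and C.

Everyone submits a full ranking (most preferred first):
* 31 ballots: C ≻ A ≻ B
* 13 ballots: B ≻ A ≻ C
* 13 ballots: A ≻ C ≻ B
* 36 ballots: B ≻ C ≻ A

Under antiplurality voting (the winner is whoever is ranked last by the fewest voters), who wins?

C

Last-place votes: A 36, B 44, C 13.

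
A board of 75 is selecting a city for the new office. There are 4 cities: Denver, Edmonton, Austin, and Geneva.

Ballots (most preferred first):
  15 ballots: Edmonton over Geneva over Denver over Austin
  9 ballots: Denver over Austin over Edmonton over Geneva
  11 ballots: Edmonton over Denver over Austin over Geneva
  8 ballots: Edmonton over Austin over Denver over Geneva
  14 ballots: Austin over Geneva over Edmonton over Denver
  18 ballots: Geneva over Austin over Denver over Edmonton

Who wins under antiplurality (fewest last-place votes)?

Last-place votes: Denver 14, Edmonton 18, Austin 15, Geneva 28.

Denver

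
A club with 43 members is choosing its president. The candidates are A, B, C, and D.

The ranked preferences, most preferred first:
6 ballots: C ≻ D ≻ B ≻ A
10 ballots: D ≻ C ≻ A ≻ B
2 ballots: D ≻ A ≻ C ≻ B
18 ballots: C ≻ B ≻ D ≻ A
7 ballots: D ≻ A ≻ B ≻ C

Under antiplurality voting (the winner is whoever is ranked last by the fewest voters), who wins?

Last-place votes: A 24, B 12, C 7, D 0.

D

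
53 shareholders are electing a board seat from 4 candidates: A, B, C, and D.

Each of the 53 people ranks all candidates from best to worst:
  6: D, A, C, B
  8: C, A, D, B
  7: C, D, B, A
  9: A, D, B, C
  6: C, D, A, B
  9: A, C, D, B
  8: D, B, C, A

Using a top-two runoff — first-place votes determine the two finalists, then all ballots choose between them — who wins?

Round 1 first-place votes: A 18, B 0, C 21, D 14. C and A advance.
Runoff: C is ranked above A on 29 ballots, A above C on 24.

C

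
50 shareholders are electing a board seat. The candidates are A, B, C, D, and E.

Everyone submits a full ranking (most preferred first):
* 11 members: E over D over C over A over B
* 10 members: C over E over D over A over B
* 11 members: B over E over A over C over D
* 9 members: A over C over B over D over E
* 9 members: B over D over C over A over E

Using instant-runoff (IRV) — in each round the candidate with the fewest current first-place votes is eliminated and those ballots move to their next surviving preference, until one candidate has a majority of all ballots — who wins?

C

Round 1: A 9, B 20, C 10, D 0, E 11. D eliminated.
Round 2: A 9, B 20, C 10, E 11. A eliminated.
Round 3: B 20, C 19, E 11. E eliminated.
Round 4: B 20, C 30. C has a majority (≥26).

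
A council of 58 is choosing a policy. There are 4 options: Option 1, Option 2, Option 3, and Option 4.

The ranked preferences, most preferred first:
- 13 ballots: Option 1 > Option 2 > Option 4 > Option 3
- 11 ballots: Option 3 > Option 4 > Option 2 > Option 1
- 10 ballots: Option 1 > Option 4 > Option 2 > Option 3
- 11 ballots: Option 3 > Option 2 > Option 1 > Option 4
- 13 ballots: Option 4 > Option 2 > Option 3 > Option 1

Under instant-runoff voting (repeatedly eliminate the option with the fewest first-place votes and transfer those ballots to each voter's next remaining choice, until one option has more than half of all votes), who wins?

Option 3

Round 1: Option 1 23, Option 2 0, Option 3 22, Option 4 13. Option 2 eliminated.
Round 2: Option 1 23, Option 3 22, Option 4 13. Option 4 eliminated.
Round 3: Option 1 23, Option 3 35. Option 3 has a majority (≥30).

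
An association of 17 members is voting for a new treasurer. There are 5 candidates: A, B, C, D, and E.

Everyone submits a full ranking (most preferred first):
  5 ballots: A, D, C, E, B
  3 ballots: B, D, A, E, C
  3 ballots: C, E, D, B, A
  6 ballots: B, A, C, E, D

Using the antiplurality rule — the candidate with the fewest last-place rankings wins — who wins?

E

Last-place votes: A 3, B 5, C 3, D 6, E 0.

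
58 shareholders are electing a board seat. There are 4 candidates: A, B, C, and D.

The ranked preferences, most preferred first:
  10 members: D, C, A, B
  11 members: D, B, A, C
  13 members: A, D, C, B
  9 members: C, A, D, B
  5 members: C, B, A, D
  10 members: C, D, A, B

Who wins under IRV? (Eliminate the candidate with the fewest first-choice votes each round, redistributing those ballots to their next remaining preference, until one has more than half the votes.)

Round 1: A 13, B 0, C 24, D 21. B eliminated.
Round 2: A 13, C 24, D 21. A eliminated.
Round 3: C 24, D 34. D has a majority (≥30).

D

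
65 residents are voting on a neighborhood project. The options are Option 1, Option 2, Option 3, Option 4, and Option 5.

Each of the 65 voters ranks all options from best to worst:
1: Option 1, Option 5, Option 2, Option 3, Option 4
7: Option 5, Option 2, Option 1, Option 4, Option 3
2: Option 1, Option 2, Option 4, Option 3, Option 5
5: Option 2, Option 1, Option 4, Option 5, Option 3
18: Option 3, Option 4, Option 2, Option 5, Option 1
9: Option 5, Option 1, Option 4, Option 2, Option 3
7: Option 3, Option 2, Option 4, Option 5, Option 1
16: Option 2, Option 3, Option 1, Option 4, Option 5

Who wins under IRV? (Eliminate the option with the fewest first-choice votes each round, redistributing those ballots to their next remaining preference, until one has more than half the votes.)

Option 2

Round 1: Option 1 3, Option 2 21, Option 3 25, Option 4 0, Option 5 16. Option 4 eliminated.
Round 2: Option 1 3, Option 2 21, Option 3 25, Option 5 16. Option 1 eliminated.
Round 3: Option 2 23, Option 3 25, Option 5 17. Option 5 eliminated.
Round 4: Option 2 40, Option 3 25. Option 2 has a majority (≥33).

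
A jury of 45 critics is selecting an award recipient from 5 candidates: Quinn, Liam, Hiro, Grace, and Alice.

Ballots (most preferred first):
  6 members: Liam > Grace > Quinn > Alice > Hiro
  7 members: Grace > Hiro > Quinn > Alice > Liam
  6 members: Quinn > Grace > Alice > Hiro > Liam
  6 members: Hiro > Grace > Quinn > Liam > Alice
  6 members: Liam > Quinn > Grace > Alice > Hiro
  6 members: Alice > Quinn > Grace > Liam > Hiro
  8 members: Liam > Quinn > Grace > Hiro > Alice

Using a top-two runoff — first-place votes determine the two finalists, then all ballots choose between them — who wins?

Round 1 first-place votes: Quinn 6, Liam 20, Hiro 6, Grace 7, Alice 6. Liam and Grace advance.
Runoff: Liam is ranked above Grace on 20 ballots, Grace above Liam on 25.

Grace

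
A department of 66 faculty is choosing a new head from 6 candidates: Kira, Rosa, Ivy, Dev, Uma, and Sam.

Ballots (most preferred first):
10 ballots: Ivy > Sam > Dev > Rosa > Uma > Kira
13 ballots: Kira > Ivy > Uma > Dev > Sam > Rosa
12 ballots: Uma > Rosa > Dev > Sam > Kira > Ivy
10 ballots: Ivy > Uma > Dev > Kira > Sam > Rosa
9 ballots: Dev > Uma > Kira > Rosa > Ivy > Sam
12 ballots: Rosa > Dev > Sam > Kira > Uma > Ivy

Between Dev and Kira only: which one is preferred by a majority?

Dev is ranked above Kira on 53 ballots; Kira above Dev on 13.

Dev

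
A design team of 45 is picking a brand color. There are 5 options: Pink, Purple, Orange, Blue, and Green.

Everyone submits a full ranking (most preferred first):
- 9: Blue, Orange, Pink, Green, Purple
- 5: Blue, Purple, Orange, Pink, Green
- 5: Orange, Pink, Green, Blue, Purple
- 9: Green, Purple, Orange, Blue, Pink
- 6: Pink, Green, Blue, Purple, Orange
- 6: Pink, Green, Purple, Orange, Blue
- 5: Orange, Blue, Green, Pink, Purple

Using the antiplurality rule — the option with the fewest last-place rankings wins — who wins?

Green

Last-place votes: Pink 9, Purple 19, Orange 6, Blue 6, Green 5.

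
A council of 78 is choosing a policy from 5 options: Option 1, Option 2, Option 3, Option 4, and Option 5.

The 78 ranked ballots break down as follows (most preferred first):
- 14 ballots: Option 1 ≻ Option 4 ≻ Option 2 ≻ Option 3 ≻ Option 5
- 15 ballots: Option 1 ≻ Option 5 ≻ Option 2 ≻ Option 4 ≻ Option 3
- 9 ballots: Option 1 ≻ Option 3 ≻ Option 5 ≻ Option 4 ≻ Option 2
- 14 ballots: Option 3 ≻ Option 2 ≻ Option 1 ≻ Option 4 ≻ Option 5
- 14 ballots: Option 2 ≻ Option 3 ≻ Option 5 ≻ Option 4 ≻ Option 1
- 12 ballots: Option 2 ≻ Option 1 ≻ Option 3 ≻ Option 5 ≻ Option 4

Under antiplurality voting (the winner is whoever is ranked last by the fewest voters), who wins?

Option 2

Last-place votes: Option 1 14, Option 2 9, Option 3 15, Option 4 12, Option 5 28.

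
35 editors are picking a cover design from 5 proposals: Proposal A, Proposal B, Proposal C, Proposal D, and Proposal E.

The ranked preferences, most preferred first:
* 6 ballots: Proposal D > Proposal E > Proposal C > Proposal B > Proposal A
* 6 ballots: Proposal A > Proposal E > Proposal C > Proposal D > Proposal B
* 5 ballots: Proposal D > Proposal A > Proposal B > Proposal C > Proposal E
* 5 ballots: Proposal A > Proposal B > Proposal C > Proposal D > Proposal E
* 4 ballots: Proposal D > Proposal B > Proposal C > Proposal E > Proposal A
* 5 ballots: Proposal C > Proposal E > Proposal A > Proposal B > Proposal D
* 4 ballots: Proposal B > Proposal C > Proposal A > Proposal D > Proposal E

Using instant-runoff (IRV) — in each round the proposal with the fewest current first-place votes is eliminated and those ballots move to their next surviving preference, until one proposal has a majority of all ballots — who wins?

Proposal A

Round 1: Proposal A 11, Proposal B 4, Proposal C 5, Proposal D 15, Proposal E 0. Proposal E eliminated.
Round 2: Proposal A 11, Proposal B 4, Proposal C 5, Proposal D 15. Proposal B eliminated.
Round 3: Proposal A 11, Proposal C 9, Proposal D 15. Proposal C eliminated.
Round 4: Proposal A 20, Proposal D 15. Proposal A has a majority (≥18).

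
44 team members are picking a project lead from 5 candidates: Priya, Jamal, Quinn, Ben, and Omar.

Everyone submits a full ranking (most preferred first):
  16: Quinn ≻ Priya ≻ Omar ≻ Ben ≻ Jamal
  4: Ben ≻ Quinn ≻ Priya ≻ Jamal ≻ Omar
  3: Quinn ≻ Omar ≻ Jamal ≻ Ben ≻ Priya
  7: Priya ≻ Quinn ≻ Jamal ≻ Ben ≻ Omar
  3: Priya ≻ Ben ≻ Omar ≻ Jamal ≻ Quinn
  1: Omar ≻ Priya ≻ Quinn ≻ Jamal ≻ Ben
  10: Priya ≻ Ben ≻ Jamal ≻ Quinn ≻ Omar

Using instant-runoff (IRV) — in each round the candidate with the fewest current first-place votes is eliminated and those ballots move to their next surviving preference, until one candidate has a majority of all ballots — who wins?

Round 1: Priya 20, Jamal 0, Quinn 19, Ben 4, Omar 1. Jamal eliminated.
Round 2: Priya 20, Quinn 19, Ben 4, Omar 1. Omar eliminated.
Round 3: Priya 21, Quinn 19, Ben 4. Ben eliminated.
Round 4: Priya 21, Quinn 23. Quinn has a majority (≥23).

Quinn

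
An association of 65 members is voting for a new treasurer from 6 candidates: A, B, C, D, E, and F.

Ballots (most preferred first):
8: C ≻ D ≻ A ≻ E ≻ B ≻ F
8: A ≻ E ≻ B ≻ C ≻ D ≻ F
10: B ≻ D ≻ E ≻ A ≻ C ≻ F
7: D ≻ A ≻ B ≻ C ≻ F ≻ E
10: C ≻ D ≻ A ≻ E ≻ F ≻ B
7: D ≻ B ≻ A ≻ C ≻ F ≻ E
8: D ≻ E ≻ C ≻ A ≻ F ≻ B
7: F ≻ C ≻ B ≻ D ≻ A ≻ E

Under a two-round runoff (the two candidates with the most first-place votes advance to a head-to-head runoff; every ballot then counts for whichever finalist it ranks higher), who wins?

Round 1 first-place votes: A 8, B 10, C 18, D 22, E 0, F 7. D and C advance.
Runoff: D is ranked above C on 32 ballots, C above D on 33.

C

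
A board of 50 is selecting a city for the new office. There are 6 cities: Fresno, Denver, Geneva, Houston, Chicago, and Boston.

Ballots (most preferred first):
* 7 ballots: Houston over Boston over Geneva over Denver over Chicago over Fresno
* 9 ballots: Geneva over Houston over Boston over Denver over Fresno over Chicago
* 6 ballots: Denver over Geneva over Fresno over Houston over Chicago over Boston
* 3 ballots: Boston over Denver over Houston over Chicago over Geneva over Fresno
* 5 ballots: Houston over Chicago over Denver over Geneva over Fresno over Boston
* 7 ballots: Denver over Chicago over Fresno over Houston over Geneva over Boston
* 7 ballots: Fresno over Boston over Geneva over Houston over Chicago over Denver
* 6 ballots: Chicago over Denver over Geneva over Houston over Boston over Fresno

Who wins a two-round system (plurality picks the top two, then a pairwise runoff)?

Houston

Round 1 first-place votes: Fresno 7, Denver 13, Geneva 9, Houston 12, Chicago 6, Boston 3. Denver and Houston advance.
Runoff: Denver is ranked above Houston on 22 ballots, Houston above Denver on 28.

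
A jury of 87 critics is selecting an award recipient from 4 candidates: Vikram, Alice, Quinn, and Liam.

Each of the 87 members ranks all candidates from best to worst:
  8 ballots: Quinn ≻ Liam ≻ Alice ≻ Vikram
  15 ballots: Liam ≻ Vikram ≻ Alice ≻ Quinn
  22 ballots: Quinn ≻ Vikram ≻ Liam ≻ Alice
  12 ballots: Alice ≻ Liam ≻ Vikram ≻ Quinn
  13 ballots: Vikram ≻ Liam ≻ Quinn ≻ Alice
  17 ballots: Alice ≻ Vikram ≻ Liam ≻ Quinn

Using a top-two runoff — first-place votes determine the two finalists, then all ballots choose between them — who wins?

Alice

Round 1 first-place votes: Vikram 13, Alice 29, Quinn 30, Liam 15. Quinn and Alice advance.
Runoff: Quinn is ranked above Alice on 43 ballots, Alice above Quinn on 44.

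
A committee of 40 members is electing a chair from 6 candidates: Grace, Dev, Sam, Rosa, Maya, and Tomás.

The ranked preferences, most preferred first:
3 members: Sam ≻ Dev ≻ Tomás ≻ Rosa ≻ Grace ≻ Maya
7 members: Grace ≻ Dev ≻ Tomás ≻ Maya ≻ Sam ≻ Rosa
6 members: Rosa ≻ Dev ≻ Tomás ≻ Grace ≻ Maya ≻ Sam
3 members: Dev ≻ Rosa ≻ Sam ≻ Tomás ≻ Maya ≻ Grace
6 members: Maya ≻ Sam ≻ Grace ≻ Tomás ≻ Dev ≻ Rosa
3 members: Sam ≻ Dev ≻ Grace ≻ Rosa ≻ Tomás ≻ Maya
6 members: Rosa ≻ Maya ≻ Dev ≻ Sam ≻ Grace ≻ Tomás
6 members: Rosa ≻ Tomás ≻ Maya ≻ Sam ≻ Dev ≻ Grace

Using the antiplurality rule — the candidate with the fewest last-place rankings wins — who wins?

Dev

Last-place votes: Grace 9, Dev 0, Sam 6, Rosa 13, Maya 6, Tomás 6.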